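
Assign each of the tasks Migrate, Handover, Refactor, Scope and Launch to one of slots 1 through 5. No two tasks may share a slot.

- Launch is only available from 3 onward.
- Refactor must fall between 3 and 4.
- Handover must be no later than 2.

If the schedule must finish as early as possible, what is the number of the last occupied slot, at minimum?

5

With at most 1 per slot and 5 tasks, at least 5 slots are needed.
Refactor can't be placed before 3, so the schedule must run through at least slot 3.
5 works (last occupied slot: 5): for example Launch in 4, Scope in 5, Handover in 1, Migrate in 2, Refactor in 3.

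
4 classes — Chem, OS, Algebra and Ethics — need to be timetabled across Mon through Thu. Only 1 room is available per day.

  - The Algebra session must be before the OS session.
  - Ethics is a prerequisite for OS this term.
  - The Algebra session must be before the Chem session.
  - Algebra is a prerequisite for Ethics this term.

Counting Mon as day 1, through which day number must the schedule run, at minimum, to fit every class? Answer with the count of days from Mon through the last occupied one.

The precedence chain requires at least 3 distinct days.
With at most 1 per day and 4 classes, at least 4 days are needed.
4 works (last occupied day: Thu): for example Ethics -> Tue, Algebra -> Mon, Chem -> Thu, OS -> Wed.

4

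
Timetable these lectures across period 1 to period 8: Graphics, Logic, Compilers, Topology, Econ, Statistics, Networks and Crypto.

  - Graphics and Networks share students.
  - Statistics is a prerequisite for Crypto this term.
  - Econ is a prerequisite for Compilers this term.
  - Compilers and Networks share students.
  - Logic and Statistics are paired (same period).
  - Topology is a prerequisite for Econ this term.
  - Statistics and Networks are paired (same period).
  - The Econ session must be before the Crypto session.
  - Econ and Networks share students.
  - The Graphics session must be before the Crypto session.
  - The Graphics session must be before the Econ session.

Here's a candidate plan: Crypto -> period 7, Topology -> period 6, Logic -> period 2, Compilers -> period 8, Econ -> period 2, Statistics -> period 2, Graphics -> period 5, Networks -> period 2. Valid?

Graphics and Networks share students — holds.
Econ and Networks share students — violated.
Topology is a prerequisite for Econ this term — violated.
Logic and Statistics are paired (same period) — holds.
Statistics is a prerequisite for Crypto this term — holds.
The Graphics session must be before the Econ session — violated.
Econ is a prerequisite for Compilers this term — holds.
The Graphics session must be before the Crypto session — holds.
The Econ session must be before the Crypto session — holds.
Statistics and Networks are paired (same period) — holds.
Compilers and Networks share students — holds.

No. Topology is a prerequisite for Econ this term is not satisfied.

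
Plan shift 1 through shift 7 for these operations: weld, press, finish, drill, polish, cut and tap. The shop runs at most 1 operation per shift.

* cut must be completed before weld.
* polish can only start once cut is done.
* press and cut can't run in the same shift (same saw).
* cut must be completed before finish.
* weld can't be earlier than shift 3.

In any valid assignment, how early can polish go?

shift 2

Precedence pushes polish to at least shift 2.
polish at shift 2 is achievable: polish=shift 2; tap=shift 7; cut=shift 1; finish=shift 4; weld=shift 3; press=shift 5; drill=shift 6.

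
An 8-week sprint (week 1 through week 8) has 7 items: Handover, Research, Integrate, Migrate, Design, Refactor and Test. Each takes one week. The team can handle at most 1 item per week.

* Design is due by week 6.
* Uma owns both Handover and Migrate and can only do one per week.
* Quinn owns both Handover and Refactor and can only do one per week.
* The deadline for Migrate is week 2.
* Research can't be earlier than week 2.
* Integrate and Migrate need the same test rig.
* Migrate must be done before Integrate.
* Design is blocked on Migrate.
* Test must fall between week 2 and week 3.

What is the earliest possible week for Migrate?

week 1

Migrate's own window allows nothing later than week 2.
Migrate at week 1 is achievable: Handover -> week 6; Test -> week 2; Research -> week 4; Integrate -> week 5; Migrate -> week 1; Design -> week 3; Refactor -> week 7.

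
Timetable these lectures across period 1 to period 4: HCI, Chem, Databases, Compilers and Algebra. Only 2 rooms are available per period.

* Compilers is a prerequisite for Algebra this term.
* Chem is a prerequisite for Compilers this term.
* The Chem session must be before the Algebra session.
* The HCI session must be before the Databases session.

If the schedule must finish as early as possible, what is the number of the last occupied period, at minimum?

3

The precedence chain requires at least 3 distinct periods.
With at most 2 per period and 5 lectures, at least 3 periods are needed.
3 works (last occupied period: period 3): for example Algebra in period 3; HCI in period 1; Chem in period 1; Databases in period 2; Compilers in period 2.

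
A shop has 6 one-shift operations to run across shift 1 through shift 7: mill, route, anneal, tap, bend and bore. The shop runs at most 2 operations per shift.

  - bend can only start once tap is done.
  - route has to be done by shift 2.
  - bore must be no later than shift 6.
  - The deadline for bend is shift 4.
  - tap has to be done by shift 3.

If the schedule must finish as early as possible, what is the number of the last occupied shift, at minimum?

The precedence chain requires at least 2 distinct shifts.
With at most 2 per shift and 6 operations, at least 3 shifts are needed.
3 works (last occupied shift: shift 3): for example anneal=shift 3; bend=shift 2; route=shift 1; mill=shift 2; tap=shift 1; bore=shift 3.

shift 3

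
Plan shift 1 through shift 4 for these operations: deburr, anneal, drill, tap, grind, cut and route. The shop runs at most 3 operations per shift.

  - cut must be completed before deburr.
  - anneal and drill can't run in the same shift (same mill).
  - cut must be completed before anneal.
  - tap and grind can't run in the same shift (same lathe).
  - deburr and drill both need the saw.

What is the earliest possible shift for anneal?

Precedence pushes anneal to at least shift 2.
anneal at shift 2 is achievable: cut in shift 1, grind in shift 2, anneal in shift 2, deburr in shift 2, route in shift 3, drill in shift 1, tap in shift 1.

shift 2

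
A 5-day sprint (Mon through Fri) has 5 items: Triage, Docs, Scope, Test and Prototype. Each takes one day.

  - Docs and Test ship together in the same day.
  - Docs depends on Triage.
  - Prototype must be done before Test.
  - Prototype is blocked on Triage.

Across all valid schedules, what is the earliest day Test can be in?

Wed

Precedence pushes Test to at least Wed.
Test at Wed is achievable: Prototype=Tue, Scope=Mon, Docs=Wed, Triage=Mon, Test=Wed.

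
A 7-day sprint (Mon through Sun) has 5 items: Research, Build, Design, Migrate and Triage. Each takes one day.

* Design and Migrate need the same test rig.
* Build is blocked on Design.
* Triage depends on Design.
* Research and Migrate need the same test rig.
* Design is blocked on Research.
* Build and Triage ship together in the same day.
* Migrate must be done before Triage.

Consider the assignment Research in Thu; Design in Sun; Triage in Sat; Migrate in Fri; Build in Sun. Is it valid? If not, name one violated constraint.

No. Triage depends on Design is not satisfied.

Migrate must be done before Triage — holds.
Triage depends on Design — violated.
Design is blocked on Research — holds.
Build is blocked on Design — violated.
Design and Migrate need the same test rig — holds.
Research and Migrate need the same test rig — holds.
Build and Triage ship together in the same day — violated.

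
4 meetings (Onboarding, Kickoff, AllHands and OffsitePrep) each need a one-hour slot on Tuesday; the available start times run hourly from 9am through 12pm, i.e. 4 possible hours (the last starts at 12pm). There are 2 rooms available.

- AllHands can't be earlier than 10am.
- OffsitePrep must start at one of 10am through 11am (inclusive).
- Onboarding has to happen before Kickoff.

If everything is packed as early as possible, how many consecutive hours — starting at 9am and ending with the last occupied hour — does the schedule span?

The precedence chain requires at least 2 distinct hours.
With at most 2 per hour and 4 meetings, at least 2 hours are needed.
Could 2 hours be enough, i.e. nothing placed later than 10am? No: AllHands's window within 2 hours is {10am}; OffsitePrep's window within 2 hours is {10am}; Kickoff must come after Onboarding (at 9am or later) → {10am}; that puts Kickoff, AllHands and OffsitePrep all in 10am — more than 2 per hour.
So 2 hours is not enough.
3 works (last occupied hour: 11am): for example Onboarding=9am, Kickoff=11am, OffsitePrep=10am, AllHands=10am.

3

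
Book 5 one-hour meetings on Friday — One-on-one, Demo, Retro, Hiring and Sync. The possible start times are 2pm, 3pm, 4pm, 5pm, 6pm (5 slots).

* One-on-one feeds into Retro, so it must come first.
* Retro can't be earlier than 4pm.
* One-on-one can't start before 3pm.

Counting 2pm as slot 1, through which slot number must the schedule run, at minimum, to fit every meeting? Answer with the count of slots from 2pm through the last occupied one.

The precedence chain requires at least 2 distinct slots.
Retro can't be placed before 4pm — that is slot 3 counting from 2pm — so the schedule must run through at least 3 slots.
3 works (last occupied slot: 4pm): for example Sync in 2pm, Demo in 2pm, One-on-one in 3pm, Hiring in 2pm, Retro in 4pm.

3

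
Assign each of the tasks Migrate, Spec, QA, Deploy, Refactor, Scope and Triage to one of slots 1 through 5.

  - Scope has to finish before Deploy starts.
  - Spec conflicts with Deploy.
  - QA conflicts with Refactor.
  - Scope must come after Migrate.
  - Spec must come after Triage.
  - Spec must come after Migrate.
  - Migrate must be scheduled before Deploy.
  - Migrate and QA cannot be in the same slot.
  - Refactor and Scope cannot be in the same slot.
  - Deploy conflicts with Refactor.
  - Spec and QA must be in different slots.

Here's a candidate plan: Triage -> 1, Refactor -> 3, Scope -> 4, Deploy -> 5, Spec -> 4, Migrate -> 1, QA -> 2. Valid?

Valid

Scope has to finish before Deploy starts — holds.
Refactor and Scope cannot be in the same slot — holds.
Migrate must be scheduled before Deploy — holds.
QA conflicts with Refactor — holds.
Migrate and QA cannot be in the same slot — holds.
Spec must come after Triage — holds.
Deploy conflicts with Refactor — holds.
Spec and QA must be in different slots — holds.
Spec conflicts with Deploy — holds.
Scope must come after Migrate — holds.
Spec must come after Migrate — holds.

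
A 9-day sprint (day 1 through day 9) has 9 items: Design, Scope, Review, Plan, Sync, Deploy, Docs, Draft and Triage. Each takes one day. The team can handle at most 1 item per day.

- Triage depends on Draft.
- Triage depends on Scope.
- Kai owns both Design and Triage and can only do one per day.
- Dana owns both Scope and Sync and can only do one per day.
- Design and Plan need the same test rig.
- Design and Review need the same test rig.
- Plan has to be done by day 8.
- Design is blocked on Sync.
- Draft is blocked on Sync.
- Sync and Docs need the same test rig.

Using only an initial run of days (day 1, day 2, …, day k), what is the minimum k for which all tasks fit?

The precedence chain requires at least 3 distinct days.
With at most 1 per day and 9 tasks, at least 9 days are needed.
9 works (last occupied day: day 9): for example Scope -> day 4; Design -> day 6; Plan -> day 1; Review -> day 7; Draft -> day 3; Triage -> day 5; Docs -> day 9; Sync -> day 2; Deploy -> day 8.

9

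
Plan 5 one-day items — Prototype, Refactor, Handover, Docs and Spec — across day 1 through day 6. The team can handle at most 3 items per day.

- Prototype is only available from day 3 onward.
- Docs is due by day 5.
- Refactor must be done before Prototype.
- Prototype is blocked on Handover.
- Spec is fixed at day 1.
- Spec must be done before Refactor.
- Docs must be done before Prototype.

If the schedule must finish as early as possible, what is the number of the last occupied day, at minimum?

The precedence chain requires at least 3 distinct days.
With at most 3 per day and 5 tasks, at least 2 days are needed.
3 works (last occupied day: day 3): for example Docs in day 1, Prototype in day 3, Handover in day 1, Refactor in day 2, Spec in day 1.

3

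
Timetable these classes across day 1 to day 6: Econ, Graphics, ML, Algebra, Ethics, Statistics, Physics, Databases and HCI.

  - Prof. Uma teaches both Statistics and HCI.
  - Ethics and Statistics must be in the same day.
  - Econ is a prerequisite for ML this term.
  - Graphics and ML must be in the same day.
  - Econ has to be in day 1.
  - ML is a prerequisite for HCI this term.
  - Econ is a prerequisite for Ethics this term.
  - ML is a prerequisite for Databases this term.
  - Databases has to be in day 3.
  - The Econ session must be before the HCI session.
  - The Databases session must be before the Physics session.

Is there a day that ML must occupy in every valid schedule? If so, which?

Econ is fixed at day 1 and must come before ML, so ML is at least day 2.
Databases is fixed at day 3 and must come after ML, so ML is at most day 2.
So ML must be day 2.

day 2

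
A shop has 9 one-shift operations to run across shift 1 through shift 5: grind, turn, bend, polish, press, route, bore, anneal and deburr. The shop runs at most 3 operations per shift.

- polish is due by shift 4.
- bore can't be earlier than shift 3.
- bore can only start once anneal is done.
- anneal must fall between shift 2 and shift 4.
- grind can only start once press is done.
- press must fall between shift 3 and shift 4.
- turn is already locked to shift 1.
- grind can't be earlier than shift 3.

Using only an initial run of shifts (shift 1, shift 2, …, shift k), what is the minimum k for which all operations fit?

The precedence chain requires at least 2 distinct shifts.
With at most 3 per shift and 9 operations, at least 3 shifts are needed.
Propagating the time windows through the other constraints, grind can't land before shift 4, so the schedule must run through at least shift 4.
4 works (last occupied shift: shift 4): for example grind=shift 4, bend=shift 1, polish=shift 1, bore=shift 3, turn=shift 1, anneal=shift 2, press=shift 3, route=shift 2, deburr=shift 2.

4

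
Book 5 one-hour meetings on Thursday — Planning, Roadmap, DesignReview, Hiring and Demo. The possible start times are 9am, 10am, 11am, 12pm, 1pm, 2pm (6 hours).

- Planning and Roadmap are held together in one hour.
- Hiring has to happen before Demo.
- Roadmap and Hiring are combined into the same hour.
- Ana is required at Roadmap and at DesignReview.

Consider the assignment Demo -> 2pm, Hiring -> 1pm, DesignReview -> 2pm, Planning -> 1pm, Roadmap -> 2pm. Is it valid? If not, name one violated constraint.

No. Planning and Roadmap are held together in one hour is not satisfied.

Planning and Roadmap are held together in one hour — violated.
Roadmap and Hiring are combined into the same hour — violated.
Ana is required at Roadmap and at DesignReview — violated.
Hiring has to happen before Demo — holds.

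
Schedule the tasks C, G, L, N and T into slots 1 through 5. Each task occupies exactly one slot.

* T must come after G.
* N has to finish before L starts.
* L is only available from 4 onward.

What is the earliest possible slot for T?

2

Precedence pushes T to at least 2.
T at 2 is achievable: G=1, N=1, T=2, C=1, L=4.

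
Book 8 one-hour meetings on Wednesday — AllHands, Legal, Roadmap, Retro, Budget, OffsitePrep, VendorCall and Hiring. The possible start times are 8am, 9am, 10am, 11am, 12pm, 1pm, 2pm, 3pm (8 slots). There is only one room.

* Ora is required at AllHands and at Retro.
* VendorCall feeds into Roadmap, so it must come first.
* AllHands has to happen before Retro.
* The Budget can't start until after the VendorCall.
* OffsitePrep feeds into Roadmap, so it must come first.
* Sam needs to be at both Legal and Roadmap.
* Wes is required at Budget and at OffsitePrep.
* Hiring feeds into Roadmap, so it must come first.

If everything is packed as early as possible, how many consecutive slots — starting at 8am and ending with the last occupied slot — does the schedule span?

8

The precedence chain requires at least 2 distinct slots.
With at most 1 per slot and 8 meetings, at least 8 slots are needed.
8 works (last occupied slot: 3pm): for example Hiring=10am, OffsitePrep=9am, Roadmap=11am, AllHands=12pm, Budget=2pm, VendorCall=8am, Legal=3pm, Retro=1pm.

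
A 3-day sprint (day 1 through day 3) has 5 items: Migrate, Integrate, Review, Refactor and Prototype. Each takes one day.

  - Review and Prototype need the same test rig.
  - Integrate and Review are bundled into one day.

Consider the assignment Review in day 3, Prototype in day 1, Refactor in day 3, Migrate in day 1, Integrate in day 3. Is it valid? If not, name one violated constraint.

Integrate and Review are bundled into one day — holds.
Review and Prototype need the same test rig — holds.

Valid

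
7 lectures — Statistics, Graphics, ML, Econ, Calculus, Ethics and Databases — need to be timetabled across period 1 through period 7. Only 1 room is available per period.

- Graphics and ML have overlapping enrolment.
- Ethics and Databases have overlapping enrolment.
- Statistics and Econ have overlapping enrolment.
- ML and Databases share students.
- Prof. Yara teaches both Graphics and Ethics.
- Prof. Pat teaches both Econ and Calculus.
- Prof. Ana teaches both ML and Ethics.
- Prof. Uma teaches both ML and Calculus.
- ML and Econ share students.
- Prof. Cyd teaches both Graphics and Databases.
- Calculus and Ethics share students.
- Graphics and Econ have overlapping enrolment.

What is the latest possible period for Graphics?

Graphics at period 7 is achievable: Graphics -> period 7; Statistics -> period 1; Databases -> period 6; Ethics -> period 5; Econ -> period 3; ML -> period 2; Calculus -> period 4.

period 7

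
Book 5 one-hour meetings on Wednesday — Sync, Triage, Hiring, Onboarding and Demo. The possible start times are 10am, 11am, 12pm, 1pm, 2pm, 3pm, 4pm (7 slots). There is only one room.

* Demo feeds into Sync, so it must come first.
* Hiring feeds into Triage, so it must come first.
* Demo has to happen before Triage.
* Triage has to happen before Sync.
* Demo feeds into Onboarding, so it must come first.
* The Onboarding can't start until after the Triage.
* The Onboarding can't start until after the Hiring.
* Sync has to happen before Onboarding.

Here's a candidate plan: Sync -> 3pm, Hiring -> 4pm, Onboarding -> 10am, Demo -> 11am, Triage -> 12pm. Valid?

No. The Onboarding can't start until after the Hiring is not satisfied.

Triage has to happen before Sync — holds.
Demo feeds into Onboarding, so it must come first — violated.
The Onboarding can't start until after the Hiring — violated.
Demo has to happen before Triage — holds.
The Onboarding can't start until after the Triage — violated.
Demo feeds into Sync, so it must come first — holds.
Sync has to happen before Onboarding — violated.
There is only one room — holds.
Hiring feeds into Triage, so it must come first — violated.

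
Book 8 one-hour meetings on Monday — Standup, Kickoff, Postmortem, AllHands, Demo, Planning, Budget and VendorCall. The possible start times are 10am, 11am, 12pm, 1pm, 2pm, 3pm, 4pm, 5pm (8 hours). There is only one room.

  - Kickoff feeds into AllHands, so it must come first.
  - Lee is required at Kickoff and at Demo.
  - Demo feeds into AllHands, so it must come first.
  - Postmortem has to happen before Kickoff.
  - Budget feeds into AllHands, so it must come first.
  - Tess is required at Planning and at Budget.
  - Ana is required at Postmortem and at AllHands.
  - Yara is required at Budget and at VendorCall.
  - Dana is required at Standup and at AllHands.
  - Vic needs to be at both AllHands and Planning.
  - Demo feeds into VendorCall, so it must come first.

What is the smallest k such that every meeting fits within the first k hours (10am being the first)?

8 hours

The precedence chain requires at least 3 distinct hours.
With at most 1 per hour and 8 meetings, at least 8 hours are needed.
8 works (last occupied hour: 5pm): for example Demo in 12pm; Postmortem in 10am; Kickoff in 11am; AllHands in 2pm; VendorCall in 3pm; Planning in 5pm; Standup in 4pm; Budget in 1pm.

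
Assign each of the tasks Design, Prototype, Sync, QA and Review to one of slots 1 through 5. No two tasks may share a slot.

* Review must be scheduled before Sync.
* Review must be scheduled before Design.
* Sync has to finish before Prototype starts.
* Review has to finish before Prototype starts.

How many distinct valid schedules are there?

Splitting on Design: it can be 2 (3), 3 (4), 4 (4), 5 (4). Listing each branch's schedules as (Prototype, Sync, QA, Review):
Design=2: (4,3,5,1) (5,3,4,1) (5,4,3,1) — 3.
Design=3: (4,2,5,1) (5,2,4,1) (5,4,1,2) (5,4,2,1) — 4.
Design=4: (3,2,5,1) (5,2,3,1) (5,3,1,2) (5,3,2,1) — 4.
Design=5: (3,2,4,1) (4,2,3,1) (4,3,1,2) (4,3,2,1) — 4.
Summing: 3 + 4 + 4 + 4 = 15.

15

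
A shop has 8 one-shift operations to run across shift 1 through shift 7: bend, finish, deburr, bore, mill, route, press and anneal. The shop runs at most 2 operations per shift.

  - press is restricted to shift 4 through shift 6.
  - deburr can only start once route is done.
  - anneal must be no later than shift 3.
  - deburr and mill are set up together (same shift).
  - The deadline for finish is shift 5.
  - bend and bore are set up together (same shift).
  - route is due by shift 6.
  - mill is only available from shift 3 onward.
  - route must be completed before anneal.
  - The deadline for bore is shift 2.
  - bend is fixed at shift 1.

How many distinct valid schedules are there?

Splitting on finish: it can be shift 2 (9), shift 3 (9), shift 4 (7), shift 5 (7). Listing each branch's schedules as (bend, deburr, bore, mill, route, press, anneal) by shift number:
finish=shift 2: (1,4,1,4,2,5,3) (1,4,1,4,2,6,3) (1,5,1,5,2,4,3) (1,5,1,5,2,6,3) (1,6,1,6,2,4,3) (1,6,1,6,2,5,3) (1,7,1,7,2,4,3) (1,7,1,7,2,5,3) (1,7,1,7,2,6,3) — 9.
finish=shift 3: (1,4,1,4,2,5,3) (1,4,1,4,2,6,3) (1,5,1,5,2,4,3) (1,5,1,5,2,6,3) (1,6,1,6,2,4,3) (1,6,1,6,2,5,3) (1,7,1,7,2,4,3) (1,7,1,7,2,5,3) (1,7,1,7,2,6,3) — 9.
finish=shift 4: (1,5,1,5,2,4,3) (1,5,1,5,2,6,3) (1,6,1,6,2,4,3) (1,6,1,6,2,5,3) (1,7,1,7,2,4,3) (1,7,1,7,2,5,3) (1,7,1,7,2,6,3) — 7.
finish=shift 5: (1,4,1,4,2,5,3) (1,4,1,4,2,6,3) (1,6,1,6,2,4,3) (1,6,1,6,2,5,3) (1,7,1,7,2,4,3) (1,7,1,7,2,5,3) (1,7,1,7,2,6,3) — 7.
Summing: 9 + 9 + 7 + 7 = 32.

32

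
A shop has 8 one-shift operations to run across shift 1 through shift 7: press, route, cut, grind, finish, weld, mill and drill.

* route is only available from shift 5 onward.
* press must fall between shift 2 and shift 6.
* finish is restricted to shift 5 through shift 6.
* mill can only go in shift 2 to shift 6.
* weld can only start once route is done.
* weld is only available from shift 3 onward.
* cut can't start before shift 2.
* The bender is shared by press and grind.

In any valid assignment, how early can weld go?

shift 6

Weld is available from shift 3; precedence pushes weld to at least shift 6.
weld at shift 6 is achievable: grind=shift 1, route=shift 5, press=shift 2, weld=shift 6, cut=shift 2, drill=shift 1, mill=shift 2, finish=shift 5.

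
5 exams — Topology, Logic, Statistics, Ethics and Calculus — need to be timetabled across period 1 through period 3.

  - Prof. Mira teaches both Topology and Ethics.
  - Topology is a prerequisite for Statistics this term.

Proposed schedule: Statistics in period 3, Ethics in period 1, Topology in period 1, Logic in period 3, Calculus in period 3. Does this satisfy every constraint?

No — it violates: Prof. Mira teaches both Topology and Ethics

Topology is a prerequisite for Statistics this term — holds.
Prof. Mira teaches both Topology and Ethics — violated.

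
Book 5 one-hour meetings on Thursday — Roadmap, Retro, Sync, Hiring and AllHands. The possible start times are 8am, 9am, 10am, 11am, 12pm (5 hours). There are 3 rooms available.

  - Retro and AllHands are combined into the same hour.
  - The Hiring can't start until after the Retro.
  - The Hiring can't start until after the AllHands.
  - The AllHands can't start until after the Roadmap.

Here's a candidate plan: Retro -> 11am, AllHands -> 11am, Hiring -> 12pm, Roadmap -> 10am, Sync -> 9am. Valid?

Retro and AllHands are combined into the same hour — holds.
The AllHands can't start until after the Roadmap — holds.
There are 3 rooms available — holds.
The Hiring can't start until after the Retro — holds.
The Hiring can't start until after the AllHands — holds.

Yes, all constraints hold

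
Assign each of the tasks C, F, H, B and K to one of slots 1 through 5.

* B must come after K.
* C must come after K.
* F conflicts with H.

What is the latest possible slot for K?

4

Downstream work caps K at 4.
K at 4 is achievable: B=5, K=4, H=2, C=5, F=1.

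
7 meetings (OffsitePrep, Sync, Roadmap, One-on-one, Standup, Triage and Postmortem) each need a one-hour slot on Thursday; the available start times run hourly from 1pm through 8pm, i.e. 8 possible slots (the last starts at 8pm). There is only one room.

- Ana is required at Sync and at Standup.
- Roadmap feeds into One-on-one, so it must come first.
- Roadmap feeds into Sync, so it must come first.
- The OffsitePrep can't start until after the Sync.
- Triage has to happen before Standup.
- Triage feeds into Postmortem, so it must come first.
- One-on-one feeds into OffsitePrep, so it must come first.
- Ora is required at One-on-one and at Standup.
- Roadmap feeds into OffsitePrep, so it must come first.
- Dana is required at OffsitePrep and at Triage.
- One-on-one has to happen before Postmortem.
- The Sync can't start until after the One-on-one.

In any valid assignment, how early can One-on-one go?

2pm

Precedence pushes One-on-one to at least 2pm; downstream work caps One-on-one at 6pm.
One-on-one at 2pm is achievable: One-on-one=2pm; Triage=5pm; Roadmap=1pm; Sync=3pm; Standup=7pm; Postmortem=6pm; OffsitePrep=4pm.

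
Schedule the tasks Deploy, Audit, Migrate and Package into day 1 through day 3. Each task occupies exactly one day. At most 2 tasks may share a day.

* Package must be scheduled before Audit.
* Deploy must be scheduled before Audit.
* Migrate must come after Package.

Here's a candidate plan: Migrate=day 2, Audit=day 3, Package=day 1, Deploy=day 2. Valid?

Yes, all constraints hold

Migrate must come after Package — holds.
Deploy must be scheduled before Audit — holds.
Package must be scheduled before Audit — holds.
At most 2 tasks may share a day — holds.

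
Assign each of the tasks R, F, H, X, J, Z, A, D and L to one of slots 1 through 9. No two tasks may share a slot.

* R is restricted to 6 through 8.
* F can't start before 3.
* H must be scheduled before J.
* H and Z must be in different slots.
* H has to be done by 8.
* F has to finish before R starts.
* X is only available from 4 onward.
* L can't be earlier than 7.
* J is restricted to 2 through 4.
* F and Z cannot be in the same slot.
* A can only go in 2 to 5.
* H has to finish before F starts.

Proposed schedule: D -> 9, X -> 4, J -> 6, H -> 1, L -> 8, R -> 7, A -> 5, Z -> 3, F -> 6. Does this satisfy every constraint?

H has to finish before F starts — holds.
H must be scheduled before J — holds.
H and Z must be in different slots — holds.
F and Z cannot be in the same slot — holds.
L can't be earlier than 7 — holds.
F can't start before 3 — holds.
A can only go in 2 to 5 — holds.
X is only available from 4 onward — holds.
R is restricted to 6 through 8 — holds.
No two tasks may share a slot — violated.
F has to finish before R starts — holds.
J is restricted to 2 through 4 — violated.
H has to be done by 8 — holds.

No — it violates: J is restricted to 2 through 4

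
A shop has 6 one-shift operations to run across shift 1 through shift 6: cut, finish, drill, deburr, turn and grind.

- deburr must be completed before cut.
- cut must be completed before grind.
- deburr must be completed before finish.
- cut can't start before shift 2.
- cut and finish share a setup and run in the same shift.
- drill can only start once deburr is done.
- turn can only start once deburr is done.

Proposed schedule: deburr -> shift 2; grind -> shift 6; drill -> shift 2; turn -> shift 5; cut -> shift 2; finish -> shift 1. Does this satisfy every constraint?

cut can't start before shift 2 — holds.
deburr must be completed before cut — violated.
turn can only start once deburr is done — holds.
cut and finish share a setup and run in the same shift — violated.
deburr must be completed before finish — violated.
cut must be completed before grind — holds.
drill can only start once deburr is done — violated.

Invalid. deburr must be completed before finish.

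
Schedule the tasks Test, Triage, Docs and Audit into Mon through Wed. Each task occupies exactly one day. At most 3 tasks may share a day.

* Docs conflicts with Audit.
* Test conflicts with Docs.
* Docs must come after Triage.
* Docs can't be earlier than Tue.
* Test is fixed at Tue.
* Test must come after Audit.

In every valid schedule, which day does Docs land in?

Wed

Docs's window is Tue–Wed.
Test is fixed at Tue, and Docs can't share a day with Test.
So Docs must be Wed.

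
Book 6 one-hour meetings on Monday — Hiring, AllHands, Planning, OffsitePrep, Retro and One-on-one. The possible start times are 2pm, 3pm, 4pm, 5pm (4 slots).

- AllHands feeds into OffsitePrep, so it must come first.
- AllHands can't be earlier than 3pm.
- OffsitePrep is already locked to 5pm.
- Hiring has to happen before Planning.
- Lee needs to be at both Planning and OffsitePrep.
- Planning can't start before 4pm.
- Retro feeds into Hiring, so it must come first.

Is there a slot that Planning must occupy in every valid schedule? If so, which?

Planning's window is 4pm–5pm.
OffsitePrep is fixed at 5pm, and Planning can't share a slot with OffsitePrep.
So Planning must be 4pm.

4pm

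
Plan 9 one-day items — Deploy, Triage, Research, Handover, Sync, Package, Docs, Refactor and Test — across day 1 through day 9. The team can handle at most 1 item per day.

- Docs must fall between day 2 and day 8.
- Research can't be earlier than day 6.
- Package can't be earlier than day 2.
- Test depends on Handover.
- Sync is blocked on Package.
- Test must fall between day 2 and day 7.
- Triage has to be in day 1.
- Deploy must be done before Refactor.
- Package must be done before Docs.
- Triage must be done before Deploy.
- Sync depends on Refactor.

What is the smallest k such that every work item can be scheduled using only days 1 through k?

The precedence chain requires at least 4 distinct days.
With at most 1 per day and 9 work items, at least 9 days are needed.
Research can't be placed before day 6, so the schedule must run through at least day 6.
9 works (last occupied day: day 9): for example Deploy in day 7; Test in day 3; Triage in day 1; Handover in day 2; Sync in day 9; Package in day 4; Refactor in day 8; Research in day 6; Docs in day 5.

9 days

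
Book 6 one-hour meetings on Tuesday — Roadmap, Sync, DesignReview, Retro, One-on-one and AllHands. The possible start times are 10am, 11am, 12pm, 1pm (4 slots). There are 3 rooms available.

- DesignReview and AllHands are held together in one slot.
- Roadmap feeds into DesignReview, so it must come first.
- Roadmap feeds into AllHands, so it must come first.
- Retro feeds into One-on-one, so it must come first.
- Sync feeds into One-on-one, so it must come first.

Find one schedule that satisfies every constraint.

Roadmap=10am, Retro=10am, DesignReview=11am, AllHands=11am, One-on-one=11am, Sync=10am

Checking: Sync(10am) before One-on-one(11am); Roadmap(10am) before AllHands(11am); Retro(10am) before One-on-one(11am); Roadmap(10am) before DesignReview(11am); DesignReview = AllHands = 11am; max 3 per slot (cap 3).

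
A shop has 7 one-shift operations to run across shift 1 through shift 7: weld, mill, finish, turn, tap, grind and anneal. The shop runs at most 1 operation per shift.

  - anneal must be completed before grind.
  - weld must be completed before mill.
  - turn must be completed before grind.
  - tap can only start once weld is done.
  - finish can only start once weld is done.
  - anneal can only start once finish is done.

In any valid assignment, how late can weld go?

shift 2

Downstream work caps weld at shift 4.
weld at shift 2 is achievable: weld in shift 2; tap in shift 7; turn in shift 1; grind in shift 5; mill in shift 6; anneal in shift 4; finish in shift 3.
Nothing later works — the capacity limit rule out every shift after shift 2.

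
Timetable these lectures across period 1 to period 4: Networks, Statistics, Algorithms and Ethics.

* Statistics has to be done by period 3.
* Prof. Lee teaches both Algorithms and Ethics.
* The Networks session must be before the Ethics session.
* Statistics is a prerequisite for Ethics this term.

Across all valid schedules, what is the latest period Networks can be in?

Downstream work caps Networks at period 3.
Networks at period 3 is achievable: Ethics -> period 4; Statistics -> period 1; Algorithms -> period 1; Networks -> period 3.

period 3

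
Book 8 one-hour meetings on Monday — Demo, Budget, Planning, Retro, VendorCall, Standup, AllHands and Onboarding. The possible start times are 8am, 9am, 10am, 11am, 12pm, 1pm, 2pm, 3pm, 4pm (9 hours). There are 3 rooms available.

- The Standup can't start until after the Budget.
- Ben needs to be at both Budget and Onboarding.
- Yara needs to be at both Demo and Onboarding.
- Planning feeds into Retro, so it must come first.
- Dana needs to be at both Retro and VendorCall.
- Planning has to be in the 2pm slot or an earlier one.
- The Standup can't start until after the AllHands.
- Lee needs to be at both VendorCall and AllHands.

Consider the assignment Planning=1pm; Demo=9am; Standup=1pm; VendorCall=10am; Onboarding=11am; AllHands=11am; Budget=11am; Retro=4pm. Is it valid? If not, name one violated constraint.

Invalid. Ben needs to be at both Budget and Onboarding.

Lee needs to be at both VendorCall and AllHands — holds.
The Standup can't start until after the AllHands — holds.
Yara needs to be at both Demo and Onboarding — holds.
The Standup can't start until after the Budget — holds.
There are 3 rooms available — holds.
Dana needs to be at both Retro and VendorCall — holds.
Planning feeds into Retro, so it must come first — holds.
Ben needs to be at both Budget and Onboarding — violated.
Planning has to be in the 2pm slot or an earlier one — holds.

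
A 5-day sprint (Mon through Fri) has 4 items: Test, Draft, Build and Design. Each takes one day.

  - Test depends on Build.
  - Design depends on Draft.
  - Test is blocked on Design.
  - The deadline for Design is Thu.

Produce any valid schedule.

Design in Tue; Build in Mon; Draft in Mon; Test in Wed

Checking: Draft(Mon) before Design(Tue); Build(Mon) before Test(Wed); Design(Tue) before Test(Wed); Design=Tue in [Mon,Thu].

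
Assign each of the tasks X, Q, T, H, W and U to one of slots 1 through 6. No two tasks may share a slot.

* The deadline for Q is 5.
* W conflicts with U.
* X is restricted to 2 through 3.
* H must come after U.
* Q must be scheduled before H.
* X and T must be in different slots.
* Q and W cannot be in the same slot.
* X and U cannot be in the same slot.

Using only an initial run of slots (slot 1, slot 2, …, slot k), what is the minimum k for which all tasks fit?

6

The precedence chain requires at least 2 distinct slots.
With at most 1 per slot and 6 tasks, at least 6 slots are needed.
6 works (last occupied slot: 6): for example W=6, Q=1, X=2, T=5, H=4, U=3.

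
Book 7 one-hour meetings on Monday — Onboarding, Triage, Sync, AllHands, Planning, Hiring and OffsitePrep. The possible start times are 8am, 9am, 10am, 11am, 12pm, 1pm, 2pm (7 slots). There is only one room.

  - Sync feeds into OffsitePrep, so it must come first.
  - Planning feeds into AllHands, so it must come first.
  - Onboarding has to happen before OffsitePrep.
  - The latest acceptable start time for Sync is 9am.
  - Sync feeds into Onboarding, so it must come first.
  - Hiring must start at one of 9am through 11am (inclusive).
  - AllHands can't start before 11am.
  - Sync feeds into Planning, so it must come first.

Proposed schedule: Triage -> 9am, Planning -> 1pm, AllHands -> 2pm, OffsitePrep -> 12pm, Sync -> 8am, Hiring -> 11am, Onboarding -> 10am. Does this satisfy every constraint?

Sync feeds into Onboarding, so it must come first — holds.
Sync feeds into Planning, so it must come first — holds.
AllHands can't start before 11am — holds.
Planning feeds into AllHands, so it must come first — holds.
Sync feeds into OffsitePrep, so it must come first — holds.
Onboarding has to happen before OffsitePrep — holds.
The latest acceptable start time for Sync is 9am — holds.
There is only one room — holds.
Hiring must start at one of 9am through 11am (inclusive) — holds.

Yes, all constraints hold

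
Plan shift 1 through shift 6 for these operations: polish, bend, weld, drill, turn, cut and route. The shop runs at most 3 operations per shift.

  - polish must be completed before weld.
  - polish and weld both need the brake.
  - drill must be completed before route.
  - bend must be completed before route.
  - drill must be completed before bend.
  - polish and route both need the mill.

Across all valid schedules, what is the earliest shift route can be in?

shift 3

Precedence pushes route to at least shift 3.
route at shift 3 is achievable: bend -> shift 2, route -> shift 3, polish -> shift 1, weld -> shift 2, turn -> shift 1, drill -> shift 1, cut -> shift 2.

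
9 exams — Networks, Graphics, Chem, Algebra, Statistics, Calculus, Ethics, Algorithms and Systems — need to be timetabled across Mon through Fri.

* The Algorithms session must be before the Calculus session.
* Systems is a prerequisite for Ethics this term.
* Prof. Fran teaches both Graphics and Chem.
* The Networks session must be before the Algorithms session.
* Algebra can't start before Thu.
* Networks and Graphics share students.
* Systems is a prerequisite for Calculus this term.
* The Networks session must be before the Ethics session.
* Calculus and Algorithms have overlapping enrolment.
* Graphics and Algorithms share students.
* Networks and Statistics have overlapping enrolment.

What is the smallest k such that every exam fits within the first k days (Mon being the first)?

4 days

The precedence chain requires at least 3 distinct days.
Algebra can't be placed before Thu — that is day 4 counting from Mon — so the schedule must run through at least 4 days.
4 works (last occupied day: Thu): for example Calculus -> Wed; Graphics -> Wed; Ethics -> Tue; Networks -> Mon; Systems -> Mon; Algorithms -> Tue; Chem -> Mon; Algebra -> Thu; Statistics -> Tue.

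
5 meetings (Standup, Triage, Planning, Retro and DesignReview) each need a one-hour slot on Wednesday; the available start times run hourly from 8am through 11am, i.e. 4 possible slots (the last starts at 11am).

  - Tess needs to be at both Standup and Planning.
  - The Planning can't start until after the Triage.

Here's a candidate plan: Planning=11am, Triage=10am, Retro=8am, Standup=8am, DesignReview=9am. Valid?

Yes

Tess needs to be at both Standup and Planning — holds.
The Planning can't start until after the Triage — holds.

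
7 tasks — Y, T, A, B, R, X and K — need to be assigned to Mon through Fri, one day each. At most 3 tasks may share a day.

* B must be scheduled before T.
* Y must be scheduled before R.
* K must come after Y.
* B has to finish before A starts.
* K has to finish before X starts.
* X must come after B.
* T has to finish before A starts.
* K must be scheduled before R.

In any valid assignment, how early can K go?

Tue

Precedence pushes K to at least Tue; downstream work caps K at Thu.
K at Tue is achievable: Y in Mon; A in Wed; X in Wed; B in Mon; R in Wed; K in Tue; T in Tue.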